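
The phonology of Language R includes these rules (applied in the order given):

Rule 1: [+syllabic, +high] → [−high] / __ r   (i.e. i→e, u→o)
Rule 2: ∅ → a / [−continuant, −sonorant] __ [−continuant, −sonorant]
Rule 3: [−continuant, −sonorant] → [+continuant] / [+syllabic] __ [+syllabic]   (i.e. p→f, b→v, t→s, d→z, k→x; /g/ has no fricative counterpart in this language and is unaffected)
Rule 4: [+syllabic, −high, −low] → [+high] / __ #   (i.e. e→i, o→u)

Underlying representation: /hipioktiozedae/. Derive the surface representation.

Rule 1 (pre-rhotic lowering): no segment meets the environment; /hipioktiozedae/ is unchanged.
Rule 2 (stop-cluster a-epenthesis): /k/ and /t/ form a stop–stop cluster, so [a] is inserted between them. /hipioktiozedae/ → hipiokatiozedae.
Rule 3 (intervocalic spirantization): /p/ is a stop between vowels /i/ and /i/, so it spirantizes to the fricative [f]. /k/ is a stop between vowels /o/ and /a/, so it spirantizes to the fricative [x]. /t/ is a stop between vowels /a/ and /i/, so it spirantizes to the fricative [s]. /d/ is a stop between vowels /e/ and /a/, so it spirantizes to the fricative [z]. /hipiokatiozedae/ → hifioxasiozezae.
Rule 4 (final vowel raising): /e/ is a mid vowel in word-final position, so it raises to [i]. /hifioxasiozezae/ → hifioxasiozezai.

hifioxasiozezai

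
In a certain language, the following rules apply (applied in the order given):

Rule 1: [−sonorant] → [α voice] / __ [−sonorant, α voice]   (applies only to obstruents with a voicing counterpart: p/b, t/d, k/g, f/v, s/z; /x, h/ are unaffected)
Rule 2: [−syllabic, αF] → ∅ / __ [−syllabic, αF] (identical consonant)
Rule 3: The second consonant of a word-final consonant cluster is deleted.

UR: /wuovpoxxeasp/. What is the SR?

Rule 1 (regressive voicing assimilation): /v/ precedes the voiceless obstruent /p/, so it devoices to [f] by assimilation. /wuovpoxxeasp/ → wuofpoxxeasp.
Rule 2 (degemination): /xx/ is a geminate; the first /x/ deletes. /wuofpoxxeasp/ → wuofpoxeasp.
Rule 3 (final cluster simplification): /p/ is the second consonant of a word-final cluster /sp/, so it deletes. /wuofpoxeasp/ → wuofpoxeas.

wuofpoxeas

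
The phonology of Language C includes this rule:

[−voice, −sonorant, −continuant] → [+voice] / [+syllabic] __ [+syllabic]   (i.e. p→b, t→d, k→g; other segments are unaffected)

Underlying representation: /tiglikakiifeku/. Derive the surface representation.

/k/ is a voiceless stop between vowels /i/ and /a/, so it voices to [g].
/k/ is a voiceless stop between vowels /a/ and /i/, so it voices to [g].
/k/ is a voiceless stop between vowels /e/ and /u/, so it voices to [g].
Surface form: [tigligagiifegu].

tigligagiifegu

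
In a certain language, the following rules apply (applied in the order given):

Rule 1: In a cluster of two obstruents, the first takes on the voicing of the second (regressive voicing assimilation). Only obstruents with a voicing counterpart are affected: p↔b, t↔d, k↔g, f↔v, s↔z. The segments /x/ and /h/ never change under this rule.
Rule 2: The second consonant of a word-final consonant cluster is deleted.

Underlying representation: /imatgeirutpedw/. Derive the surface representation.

imadgeirutped

Rule 1 (regressive voicing assimilation): /t/ precedes the voiced obstruent /g/, so it voices to [d] by assimilation. /imatgeirutpedw/ → imadgeirutpedw.
Rule 2 (final cluster simplification): /w/ is the second consonant of a word-final cluster /dw/, so it deletes. /imadgeirutpedw/ → imadgeirutped.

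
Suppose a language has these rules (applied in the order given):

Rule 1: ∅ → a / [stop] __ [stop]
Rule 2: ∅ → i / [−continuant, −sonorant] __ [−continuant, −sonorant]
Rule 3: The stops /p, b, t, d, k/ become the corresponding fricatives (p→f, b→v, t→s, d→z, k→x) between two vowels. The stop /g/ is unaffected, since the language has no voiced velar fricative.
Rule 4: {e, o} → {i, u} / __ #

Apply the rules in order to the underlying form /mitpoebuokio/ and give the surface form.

misafoevuoxiu

Rule 1 (stop-cluster a-epenthesis): /t/ and /p/ form a stop–stop cluster, so [a] is inserted between them. /mitpoebuokio/ → mitapoebuokio.
Rule 2 (stop-cluster i-epenthesis): no segment meets the environment; /mitapoebuokio/ is unchanged.
Rule 3 (intervocalic spirantization): /t/ is a stop between vowels /i/ and /a/, so it spirantizes to the fricative [s]. /p/ is a stop between vowels /a/ and /o/, so it spirantizes to the fricative [f]. /b/ is a stop between vowels /e/ and /u/, so it spirantizes to the fricative [v]. /k/ is a stop between vowels /o/ and /i/, so it spirantizes to the fricative [x]. /mitapoebuokio/ → misafoevuoxio.
Rule 4 (final vowel raising): /o/ is a mid vowel in word-final position, so it raises to [u]. /misafoevuoxio/ → misafoevuoxiu.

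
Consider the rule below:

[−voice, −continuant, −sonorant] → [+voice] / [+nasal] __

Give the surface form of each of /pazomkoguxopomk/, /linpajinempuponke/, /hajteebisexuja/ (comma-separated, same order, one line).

pazomgoguxopomg, linbajinembuponge, hajteebisexuja

/pazomkoguxopomk/: /k/ is a voiceless stop immediately after the nasal /m/, so it voices to [g]. /k/ is a voiceless stop immediately after the nasal /m/, so it voices to [g]. → [pazomgoguxopomg].
/linpajinempuponke/: /p/ is a voiceless stop immediately after the nasal /n/, so it voices to [b]. /p/ is a voiceless stop immediately after the nasal /m/, so it voices to [b]. /k/ is a voiceless stop immediately after the nasal /n/, so it voices to [g]. → [linbajinembuponge].
/hajteebisexuja/: the rule's environment is not met; surfaces unchanged as [hajteebisexuja].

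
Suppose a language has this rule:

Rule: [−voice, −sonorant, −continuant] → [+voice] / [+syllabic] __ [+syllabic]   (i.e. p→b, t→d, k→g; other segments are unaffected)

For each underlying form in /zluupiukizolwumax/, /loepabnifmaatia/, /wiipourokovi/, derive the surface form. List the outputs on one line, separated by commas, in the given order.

zluubiugizolwumax, loebabnifmaadia, wiibourogovi

/zluupiukizolwumax/: /p/ is a voiceless stop between vowels /u/ and /i/, so it voices to [b]. /k/ is a voiceless stop between vowels /u/ and /i/, so it voices to [g]. → [zluubiugizolwumax].
/loepabnifmaatia/: /p/ is a voiceless stop between vowels /e/ and /a/, so it voices to [b]. /t/ is a voiceless stop between vowels /a/ and /i/, so it voices to [d]. → [loebabnifmaadia].
/wiipourokovi/: /p/ is a voiceless stop between vowels /i/ and /o/, so it voices to [b]. /k/ is a voiceless stop between vowels /o/ and /o/, so it voices to [g]. → [wiibourogovi].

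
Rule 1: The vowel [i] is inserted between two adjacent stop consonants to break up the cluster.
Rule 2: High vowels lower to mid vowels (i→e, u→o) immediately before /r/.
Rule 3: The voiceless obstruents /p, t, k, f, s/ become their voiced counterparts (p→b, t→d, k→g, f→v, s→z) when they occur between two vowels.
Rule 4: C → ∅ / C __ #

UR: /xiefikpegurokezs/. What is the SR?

xievigibegorogez

Rule 1 (stop-cluster i-epenthesis): /k/ and /p/ form a stop–stop cluster, so [i] is inserted between them. /xiefikpegurokezs/ → xiefikipegurokezs.
Rule 2 (pre-rhotic lowering): /u/ is a high vowel immediately before /r/, so it lowers to [o]. /xiefikipegurokezs/ → xiefikipegorokezs.
Rule 3 (intervocalic voicing): /f/ is a voiceless obstruent between vowels /e/ and /i/, so it voices to [v]. /k/ is a voiceless obstruent between vowels /i/ and /i/, so it voices to [g]. /p/ is a voiceless obstruent between vowels /i/ and /e/, so it voices to [b]. /k/ is a voiceless obstruent between vowels /o/ and /e/, so it voices to [g]. /xiefikipegorokezs/ → xievigibegorogezs.
Rule 4 (final cluster simplification): /s/ is the second consonant of a word-final cluster /zs/, so it deletes. /xievigibegorogezs/ → xievigibegorogez.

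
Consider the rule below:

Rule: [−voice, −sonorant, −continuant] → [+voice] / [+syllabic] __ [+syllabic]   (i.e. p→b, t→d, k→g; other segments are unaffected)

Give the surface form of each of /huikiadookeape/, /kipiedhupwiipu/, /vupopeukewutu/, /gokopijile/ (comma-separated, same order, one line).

/huikiadookeape/: /k/ is a voiceless stop between vowels /i/ and /i/, so it voices to [g]. /k/ is a voiceless stop between vowels /o/ and /e/, so it voices to [g]. /p/ is a voiceless stop between vowels /a/ and /e/, so it voices to [b]. → [huigiadoogeabe].
/kipiedhupwiipu/: /p/ is a voiceless stop between vowels /i/ and /i/, so it voices to [b]. /p/ is a voiceless stop between vowels /i/ and /u/, so it voices to [b]. → [kibiedhupwiibu].
/vupopeukewutu/: /p/ is a voiceless stop between vowels /u/ and /o/, so it voices to [b]. /p/ is a voiceless stop between vowels /o/ and /e/, so it voices to [b]. /k/ is a voiceless stop between vowels /u/ and /e/, so it voices to [g]. /t/ is a voiceless stop between vowels /u/ and /u/, so it voices to [d]. → [vubobeugewudu].
/gokopijile/: /k/ is a voiceless stop between vowels /o/ and /o/, so it voices to [g]. /p/ is a voiceless stop between vowels /o/ and /i/, so it voices to [b]. → [gogobijile].

huigiadoogeabe, kibiedhupwiibu, vubobeugewudu, gogobijile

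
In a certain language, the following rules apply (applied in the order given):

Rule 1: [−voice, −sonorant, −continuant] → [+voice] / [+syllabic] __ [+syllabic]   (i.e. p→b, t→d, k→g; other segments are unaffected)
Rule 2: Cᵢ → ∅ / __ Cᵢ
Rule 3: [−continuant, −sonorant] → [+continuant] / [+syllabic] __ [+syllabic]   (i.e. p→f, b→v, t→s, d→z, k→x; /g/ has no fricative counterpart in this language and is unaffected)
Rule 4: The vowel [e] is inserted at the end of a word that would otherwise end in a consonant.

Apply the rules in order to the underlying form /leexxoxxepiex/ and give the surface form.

leexoxeviexe

Rule 1 (intervocalic voicing): /p/ is a voiceless stop between vowels /e/ and /i/, so it voices to [b]. /leexxoxxepiex/ → leexxoxxebiex.
Rule 2 (degemination): /xx/ is a geminate; the first /x/ deletes. /xx/ is a geminate; the first /x/ deletes. /leexxoxxebiex/ → leexoxebiex.
Rule 3 (intervocalic spirantization): /b/ is a stop between vowels /e/ and /i/, so it spirantizes to the fricative [v]. /leexoxebiex/ → leexoxeviex.
Rule 4 (final e-epenthesis): the form ends in the consonant /x/, so [e] is inserted word-finally. /leexoxeviex/ → leexoxeviexe.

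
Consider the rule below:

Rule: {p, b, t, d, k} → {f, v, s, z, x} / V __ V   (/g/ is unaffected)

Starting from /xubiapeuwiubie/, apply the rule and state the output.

/b/ is a stop between vowels /u/ and /i/, so it spirantizes to the fricative [v].
/p/ is a stop between vowels /a/ and /e/, so it spirantizes to the fricative [f].
/b/ is a stop between vowels /u/ and /i/, so it spirantizes to the fricative [v].
Surface form: [xuviafeuwiuvie].

xuviafeuwiuvie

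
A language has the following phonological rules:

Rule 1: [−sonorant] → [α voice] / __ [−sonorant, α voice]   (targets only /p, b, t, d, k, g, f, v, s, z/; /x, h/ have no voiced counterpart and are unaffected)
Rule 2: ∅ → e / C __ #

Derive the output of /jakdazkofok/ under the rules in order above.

Rule 1 (regressive voicing assimilation): /k/ precedes the voiced obstruent /d/, so it voices to [g] by assimilation. /z/ precedes the voiceless obstruent /k/, so it devoices to [s] by assimilation. /jakdazkofok/ → jagdaskofok.
Rule 2 (final e-epenthesis): the form ends in the consonant /k/, so [e] is inserted word-finally. /jagdaskofok/ → jagdaskofoke.

jagdaskofoke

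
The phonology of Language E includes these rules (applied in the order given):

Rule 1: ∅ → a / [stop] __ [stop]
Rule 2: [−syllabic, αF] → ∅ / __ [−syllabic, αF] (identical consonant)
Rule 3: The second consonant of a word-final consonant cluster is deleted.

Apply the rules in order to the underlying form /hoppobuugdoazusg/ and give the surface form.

hopapobuugadoazus

Rule 1 (stop-cluster a-epenthesis): /p/ and /p/ form a stop–stop cluster, so [a] is inserted between them. /g/ and /d/ form a stop–stop cluster, so [a] is inserted between them. /hoppobuugdoazusg/ → hopapobuugadoazusg.
Rule 2 (degemination): no segment meets the environment; /hopapobuugadoazusg/ is unchanged.
Rule 3 (final cluster simplification): /g/ is the second consonant of a word-final cluster /sg/, so it deletes. /hopapobuugadoazusg/ → hopapobuugadoazus.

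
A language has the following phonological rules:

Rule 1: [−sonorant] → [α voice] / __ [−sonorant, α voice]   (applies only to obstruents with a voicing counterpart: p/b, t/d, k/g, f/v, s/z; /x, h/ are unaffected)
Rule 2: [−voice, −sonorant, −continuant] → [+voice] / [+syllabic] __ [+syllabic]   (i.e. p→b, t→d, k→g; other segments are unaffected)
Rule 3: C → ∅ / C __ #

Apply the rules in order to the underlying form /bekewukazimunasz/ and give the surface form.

begewugazimunaz

Rule 1 (regressive voicing assimilation): /s/ precedes the voiced obstruent /z/, so it voices to [z] by assimilation. /bekewukazimunasz/ → bekewukazimunazz.
Rule 2 (intervocalic voicing): /k/ is a voiceless stop between vowels /e/ and /e/, so it voices to [g]. /k/ is a voiceless stop between vowels /u/ and /a/, so it voices to [g]. /bekewukazimunazz/ → begewugazimunazz.
Rule 3 (final cluster simplification): /z/ is the second consonant of a word-final cluster /zz/, so it deletes. /begewugazimunazz/ → begewugazimunaz.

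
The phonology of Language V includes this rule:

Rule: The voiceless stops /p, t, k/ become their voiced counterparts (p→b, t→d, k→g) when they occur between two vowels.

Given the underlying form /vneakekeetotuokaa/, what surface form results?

/k/ is a voiceless stop between vowels /a/ and /e/, so it voices to [g].
/k/ is a voiceless stop between vowels /e/ and /e/, so it voices to [g].
/t/ is a voiceless stop between vowels /e/ and /o/, so it voices to [d].
/t/ is a voiceless stop between vowels /o/ and /u/, so it voices to [d].
/k/ is a voiceless stop between vowels /o/ and /a/, so it voices to [g].
Surface form: [vneagegeedoduogaa].

vneagegeedoduogaa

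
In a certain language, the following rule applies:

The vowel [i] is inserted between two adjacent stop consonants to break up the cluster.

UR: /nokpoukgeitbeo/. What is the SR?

/k/ and /p/ form a stop–stop cluster, so [i] is inserted between them.
/k/ and /g/ form a stop–stop cluster, so [i] is inserted between them.
/t/ and /b/ form a stop–stop cluster, so [i] is inserted between them.
Surface form: [nokipoukigeitibeo].

nokipoukigeitibeo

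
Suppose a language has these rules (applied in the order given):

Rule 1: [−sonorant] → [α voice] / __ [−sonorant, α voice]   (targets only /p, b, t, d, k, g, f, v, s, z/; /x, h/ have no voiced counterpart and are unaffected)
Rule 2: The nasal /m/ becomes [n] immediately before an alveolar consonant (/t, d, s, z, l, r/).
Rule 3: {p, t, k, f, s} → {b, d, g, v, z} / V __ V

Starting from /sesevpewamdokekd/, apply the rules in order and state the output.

Rule 1 (regressive voicing assimilation): /v/ precedes the voiceless obstruent /p/, so it devoices to [f] by assimilation. /k/ precedes the voiced obstruent /d/, so it voices to [g] by assimilation. /sesevpewamdokekd/ → sesefpewamdokegd.
Rule 2 (nasal place assimilation): /m/ precedes the alveolar consonant /d/, so it assimilates in place to [n]. /sesefpewamdokegd/ → sesefpewandokegd.
Rule 3 (intervocalic voicing): /s/ is a voiceless obstruent between vowels /e/ and /e/, so it voices to [z]. /k/ is a voiceless obstruent between vowels /o/ and /e/, so it voices to [g]. /sesefpewandokegd/ → sezefpewandogegd.

sezefpewandogegd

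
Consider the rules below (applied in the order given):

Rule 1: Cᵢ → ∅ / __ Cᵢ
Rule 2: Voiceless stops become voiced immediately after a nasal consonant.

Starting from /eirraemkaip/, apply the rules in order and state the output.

Rule 1 (degemination): /rr/ is a geminate; the first /r/ deletes. /eirraemkaip/ → eiraemkaip.
Rule 2 (post-nasal voicing): /k/ is a voiceless stop immediately after the nasal /m/, so it voices to [g]. /eiraemkaip/ → eiraemgaip.

eiraemgaip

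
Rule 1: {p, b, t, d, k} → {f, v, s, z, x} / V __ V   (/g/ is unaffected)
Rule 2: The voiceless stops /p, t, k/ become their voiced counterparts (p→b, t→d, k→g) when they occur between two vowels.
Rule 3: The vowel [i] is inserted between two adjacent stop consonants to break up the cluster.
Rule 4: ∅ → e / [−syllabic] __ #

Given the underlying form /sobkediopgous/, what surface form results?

sobikeziopigouse

Rule 1 (intervocalic spirantization): /d/ is a stop between vowels /e/ and /i/, so it spirantizes to the fricative [z]. /sobkediopgous/ → sobkeziopgous.
Rule 2 (intervocalic voicing): no segment meets the environment; /sobkeziopgous/ is unchanged.
Rule 3 (stop-cluster i-epenthesis): /b/ and /k/ form a stop–stop cluster, so [i] is inserted between them. /p/ and /g/ form a stop–stop cluster, so [i] is inserted between them. /sobkeziopgous/ → sobikeziopigous.
Rule 4 (final e-epenthesis): the form ends in the consonant /s/, so [e] is inserted word-finally. /sobikeziopigous/ → sobikeziopigouse.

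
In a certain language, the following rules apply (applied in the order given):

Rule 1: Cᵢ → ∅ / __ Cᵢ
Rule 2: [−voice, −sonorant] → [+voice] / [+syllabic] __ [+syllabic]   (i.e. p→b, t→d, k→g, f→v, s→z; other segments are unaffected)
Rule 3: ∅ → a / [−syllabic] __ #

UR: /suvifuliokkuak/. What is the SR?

Rule 1 (degemination): /kk/ is a geminate; the first /k/ deletes. /suvifuliokkuak/ → suvifuliokuak.
Rule 2 (intervocalic voicing): /f/ is a voiceless obstruent between vowels /i/ and /u/, so it voices to [v]. /k/ is a voiceless obstruent between vowels /o/ and /u/, so it voices to [g]. /suvifuliokuak/ → suvivulioguak.
Rule 3 (final a-epenthesis): the form ends in the consonant /k/, so [a] is inserted word-finally. /suvivulioguak/ → suvivulioguaka.

suvivulioguaka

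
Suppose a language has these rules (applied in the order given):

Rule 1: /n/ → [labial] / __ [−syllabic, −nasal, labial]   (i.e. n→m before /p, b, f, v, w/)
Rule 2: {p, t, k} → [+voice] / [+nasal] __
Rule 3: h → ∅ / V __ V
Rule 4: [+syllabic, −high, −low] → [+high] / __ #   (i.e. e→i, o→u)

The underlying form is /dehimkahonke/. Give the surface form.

deimgaongi

Rule 1 (nasal place assimilation): no segment meets the environment; /dehimkahonke/ is unchanged.
Rule 2 (post-nasal voicing): /k/ is a voiceless stop immediately after the nasal /m/, so it voices to [g]. /k/ is a voiceless stop immediately after the nasal /n/, so it voices to [g]. /dehimkahonke/ → dehimgahonge.
Rule 3 (intervocalic h-deletion): /h/ occurs between vowels /e/ and /i/, so it deletes. /h/ occurs between vowels /a/ and /o/, so it deletes. /dehimgahonge/ → deimgaonge.
Rule 4 (final vowel raising): /e/ is a mid vowel in word-final position, so it raises to [i]. /deimgaonge/ → deimgaongi.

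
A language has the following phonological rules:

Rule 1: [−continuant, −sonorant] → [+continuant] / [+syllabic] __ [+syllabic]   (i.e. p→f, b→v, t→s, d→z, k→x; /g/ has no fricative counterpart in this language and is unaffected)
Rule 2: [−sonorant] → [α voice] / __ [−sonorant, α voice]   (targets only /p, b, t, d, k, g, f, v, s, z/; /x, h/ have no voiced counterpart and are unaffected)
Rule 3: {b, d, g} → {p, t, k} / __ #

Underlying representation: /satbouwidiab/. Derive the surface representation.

Rule 1 (intervocalic spirantization): /d/ is a stop between vowels /i/ and /i/, so it spirantizes to the fricative [z]. /satbouwidiab/ → satbouwiziab.
Rule 2 (regressive voicing assimilation): /t/ precedes the voiced obstruent /b/, so it voices to [d] by assimilation. /satbouwiziab/ → sadbouwiziab.
Rule 3 (final devoicing): /b/ is a voiced stop in word-final position, so it devoices to [p]. /sadbouwiziab/ → sadbouwiziap.

sadbouwiziap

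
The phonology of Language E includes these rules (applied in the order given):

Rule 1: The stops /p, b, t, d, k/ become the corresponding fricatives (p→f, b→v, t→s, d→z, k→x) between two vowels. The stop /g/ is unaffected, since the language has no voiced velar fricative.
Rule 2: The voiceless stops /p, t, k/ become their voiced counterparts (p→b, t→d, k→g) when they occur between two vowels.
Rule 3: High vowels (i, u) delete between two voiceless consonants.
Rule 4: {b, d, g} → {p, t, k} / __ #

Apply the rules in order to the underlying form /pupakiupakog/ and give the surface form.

Rule 1 (intervocalic spirantization): /p/ is a stop between vowels /u/ and /a/, so it spirantizes to the fricative [f]. /k/ is a stop between vowels /a/ and /i/, so it spirantizes to the fricative [x]. /p/ is a stop between vowels /u/ and /a/, so it spirantizes to the fricative [f]. /k/ is a stop between vowels /a/ and /o/, so it spirantizes to the fricative [x]. /pupakiupakog/ → pufaxiufaxog.
Rule 2 (intervocalic voicing): no segment meets the environment; /pufaxiufaxog/ is unchanged.
Rule 3 (high vowel syncope): /u/ is a high vowel flanked by voiceless consonants /p/ and /f/, so it deletes. /pufaxiufaxog/ → pfaxiufaxog.
Rule 4 (final devoicing): /g/ is a voiced stop in word-final position, so it devoices to [k]. /pfaxiufaxog/ → pfaxiufaxok.

pfaxiufaxok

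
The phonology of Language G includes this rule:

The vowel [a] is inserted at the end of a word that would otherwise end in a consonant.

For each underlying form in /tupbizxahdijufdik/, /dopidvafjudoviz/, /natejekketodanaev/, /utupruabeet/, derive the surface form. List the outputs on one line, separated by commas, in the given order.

/tupbizxahdijufdik/: the form ends in the consonant /k/, so [a] is inserted word-finally. → [tupbizxahdijufdika].
/dopidvafjudoviz/: the form ends in the consonant /z/, so [a] is inserted word-finally. → [dopidvafjudoviza].
/natejekketodanaev/: the form ends in the consonant /v/, so [a] is inserted word-finally. → [natejekketodanaeva].
/utupruabeet/: the form ends in the consonant /t/, so [a] is inserted word-finally. → [utupruabeeta].

tupbizxahdijufdika, dopidvafjudoviza, natejekketodanaeva, utupruabeeta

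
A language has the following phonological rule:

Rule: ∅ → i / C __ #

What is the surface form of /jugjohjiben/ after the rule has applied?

the form ends in the consonant /n/, so [i] is inserted word-finally.
Surface form: [jugjohjibeni].

jugjohjibeni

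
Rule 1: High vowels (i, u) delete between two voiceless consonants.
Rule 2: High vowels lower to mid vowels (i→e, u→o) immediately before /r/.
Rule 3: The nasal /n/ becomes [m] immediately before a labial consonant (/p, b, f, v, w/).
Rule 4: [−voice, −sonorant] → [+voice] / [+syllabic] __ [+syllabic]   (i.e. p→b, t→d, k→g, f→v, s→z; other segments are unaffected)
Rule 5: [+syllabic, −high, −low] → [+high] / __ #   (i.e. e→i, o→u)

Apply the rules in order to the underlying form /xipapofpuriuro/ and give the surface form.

Rule 1 (high vowel syncope): /i/ is a high vowel flanked by voiceless consonants /x/ and /p/, so it deletes. /xipapofpuriuro/ → xpapofpuriuro.
Rule 2 (pre-rhotic lowering): /u/ is a high vowel immediately before /r/, so it lowers to [o]. /u/ is a high vowel immediately before /r/, so it lowers to [o]. /xpapofpuriuro/ → xpapofporioro.
Rule 3 (nasal place assimilation): no segment meets the environment; /xpapofporioro/ is unchanged.
Rule 4 (intervocalic voicing): /p/ is a voiceless obstruent between vowels /a/ and /o/, so it voices to [b]. /xpapofporioro/ → xpabofporioro.
Rule 5 (final vowel raising): /o/ is a mid vowel in word-final position, so it raises to [u]. /xpabofporioro/ → xpabofporioru.

xpabofporioru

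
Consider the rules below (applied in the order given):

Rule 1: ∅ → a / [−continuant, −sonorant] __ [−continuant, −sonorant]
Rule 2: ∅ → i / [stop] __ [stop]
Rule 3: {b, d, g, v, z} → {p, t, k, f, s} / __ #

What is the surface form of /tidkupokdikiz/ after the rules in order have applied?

Rule 1 (stop-cluster a-epenthesis): /d/ and /k/ form a stop–stop cluster, so [a] is inserted between them. /k/ and /d/ form a stop–stop cluster, so [a] is inserted between them. /tidkupokdikiz/ → tidakupokadikiz.
Rule 2 (stop-cluster i-epenthesis): no segment meets the environment; /tidakupokadikiz/ is unchanged.
Rule 3 (final devoicing): /z/ is a voiced obstruent in word-final position, so it devoices to [s]. /tidakupokadikiz/ → tidakupokadikis.

tidakupokadikis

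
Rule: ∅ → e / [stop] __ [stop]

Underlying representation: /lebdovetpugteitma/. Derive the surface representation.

/b/ and /d/ form a stop–stop cluster, so [e] is inserted between them.
/t/ and /p/ form a stop–stop cluster, so [e] is inserted between them.
/g/ and /t/ form a stop–stop cluster, so [e] is inserted between them.
Surface form: [lebedovetepugeteitma].

lebedovetepugeteitma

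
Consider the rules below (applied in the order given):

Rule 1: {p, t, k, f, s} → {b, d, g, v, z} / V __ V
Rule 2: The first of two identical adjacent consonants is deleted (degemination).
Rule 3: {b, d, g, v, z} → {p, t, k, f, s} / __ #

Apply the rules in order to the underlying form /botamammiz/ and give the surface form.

Rule 1 (intervocalic voicing): /t/ is a voiceless obstruent between vowels /o/ and /a/, so it voices to [d]. /botamammiz/ → bodamammiz.
Rule 2 (degemination): /mm/ is a geminate; the first /m/ deletes. /bodamammiz/ → bodamamiz.
Rule 3 (final devoicing): /z/ is a voiced obstruent in word-final position, so it devoices to [s]. /bodamamiz/ → bodamamis.

bodamamis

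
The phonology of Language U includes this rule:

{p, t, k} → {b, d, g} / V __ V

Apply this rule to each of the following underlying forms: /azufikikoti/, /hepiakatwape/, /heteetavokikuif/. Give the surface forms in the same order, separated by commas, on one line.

azufigigodi, hebiagatwabe, hedeedavogiguif

/azufikikoti/: /k/ is a voiceless stop between vowels /i/ and /i/, so it voices to [g]. /k/ is a voiceless stop between vowels /i/ and /o/, so it voices to [g]. /t/ is a voiceless stop between vowels /o/ and /i/, so it voices to [d]. → [azufigigodi].
/hepiakatwape/: /p/ is a voiceless stop between vowels /e/ and /i/, so it voices to [b]. /k/ is a voiceless stop between vowels /a/ and /a/, so it voices to [g]. /p/ is a voiceless stop between vowels /a/ and /e/, so it voices to [b]. → [hebiagatwabe].
/heteetavokikuif/: /t/ is a voiceless stop between vowels /e/ and /e/, so it voices to [d]. /t/ is a voiceless stop between vowels /e/ and /a/, so it voices to [d]. /k/ is a voiceless stop between vowels /o/ and /i/, so it voices to [g]. /k/ is a voiceless stop between vowels /i/ and /u/, so it voices to [g]. → [hedeedavogiguif].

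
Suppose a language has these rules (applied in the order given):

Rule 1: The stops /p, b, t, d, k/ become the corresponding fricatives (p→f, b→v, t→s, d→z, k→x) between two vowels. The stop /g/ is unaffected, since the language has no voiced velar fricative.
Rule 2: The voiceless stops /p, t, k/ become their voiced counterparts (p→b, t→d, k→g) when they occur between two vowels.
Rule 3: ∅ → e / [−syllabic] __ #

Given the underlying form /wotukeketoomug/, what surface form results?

wosuxexesoomuge

Rule 1 (intervocalic spirantization): /t/ is a stop between vowels /o/ and /u/, so it spirantizes to the fricative [s]. /k/ is a stop between vowels /u/ and /e/, so it spirantizes to the fricative [x]. /k/ is a stop between vowels /e/ and /e/, so it spirantizes to the fricative [x]. /t/ is a stop between vowels /e/ and /o/, so it spirantizes to the fricative [s]. /wotukeketoomug/ → wosuxexesoomug.
Rule 2 (intervocalic voicing): no segment meets the environment; /wosuxexesoomug/ is unchanged.
Rule 3 (final e-epenthesis): the form ends in the consonant /g/, so [e] is inserted word-finally. /wosuxexesoomug/ → wosuxexesoomuge.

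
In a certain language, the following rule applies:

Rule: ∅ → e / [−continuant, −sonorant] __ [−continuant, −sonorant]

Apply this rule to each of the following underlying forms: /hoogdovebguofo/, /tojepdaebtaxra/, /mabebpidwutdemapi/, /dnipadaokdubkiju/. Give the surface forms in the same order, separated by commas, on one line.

/hoogdovebguofo/: /g/ and /d/ form a stop–stop cluster, so [e] is inserted between them. /b/ and /g/ form a stop–stop cluster, so [e] is inserted between them. → [hoogedovebeguofo].
/tojepdaebtaxra/: /p/ and /d/ form a stop–stop cluster, so [e] is inserted between them. /b/ and /t/ form a stop–stop cluster, so [e] is inserted between them. → [tojepedaebetaxra].
/mabebpidwutdemapi/: /b/ and /p/ form a stop–stop cluster, so [e] is inserted between them. /t/ and /d/ form a stop–stop cluster, so [e] is inserted between them. → [mabebepidwutedemapi].
/dnipadaokdubkiju/: /k/ and /d/ form a stop–stop cluster, so [e] is inserted between them. /b/ and /k/ form a stop–stop cluster, so [e] is inserted between them. → [dnipadaokedubekiju].

hoogedovebeguofo, tojepedaebetaxra, mabebepidwutedemapi, dnipadaokedubekiju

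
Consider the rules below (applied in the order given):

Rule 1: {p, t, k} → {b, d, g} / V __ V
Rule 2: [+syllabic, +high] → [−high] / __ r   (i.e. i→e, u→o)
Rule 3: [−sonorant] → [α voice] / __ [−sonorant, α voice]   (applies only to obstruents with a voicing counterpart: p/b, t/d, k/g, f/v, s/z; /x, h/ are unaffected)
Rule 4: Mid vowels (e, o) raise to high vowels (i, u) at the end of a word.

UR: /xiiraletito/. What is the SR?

Rule 1 (intervocalic voicing): /t/ is a voiceless stop between vowels /e/ and /i/, so it voices to [d]. /t/ is a voiceless stop between vowels /i/ and /o/, so it voices to [d]. /xiiraletito/ → xiiraledido.
Rule 2 (pre-rhotic lowering): /i/ is a high vowel immediately before /r/, so it lowers to [e]. /xiiraledido/ → xieraledido.
Rule 3 (regressive voicing assimilation): no segment meets the environment; /xieraledido/ is unchanged.
Rule 4 (final vowel raising): /o/ is a mid vowel in word-final position, so it raises to [u]. /xieraledido/ → xieraledidu.

xieraledidu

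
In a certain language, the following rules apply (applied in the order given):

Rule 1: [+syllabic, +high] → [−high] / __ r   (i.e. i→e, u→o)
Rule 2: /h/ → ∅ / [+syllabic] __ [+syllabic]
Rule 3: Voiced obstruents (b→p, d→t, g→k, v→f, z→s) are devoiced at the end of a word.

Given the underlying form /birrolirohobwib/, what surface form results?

berroleroobwip

Rule 1 (pre-rhotic lowering): /i/ is a high vowel immediately before /r/, so it lowers to [e]. /i/ is a high vowel immediately before /r/, so it lowers to [e]. /birrolirohobwib/ → berrolerohobwib.
Rule 2 (intervocalic h-deletion): /h/ occurs between vowels /o/ and /o/, so it deletes. /berrolerohobwib/ → berroleroobwib.
Rule 3 (final devoicing): /b/ is a voiced obstruent in word-final position, so it devoices to [p]. /berroleroobwib/ → berroleroobwip.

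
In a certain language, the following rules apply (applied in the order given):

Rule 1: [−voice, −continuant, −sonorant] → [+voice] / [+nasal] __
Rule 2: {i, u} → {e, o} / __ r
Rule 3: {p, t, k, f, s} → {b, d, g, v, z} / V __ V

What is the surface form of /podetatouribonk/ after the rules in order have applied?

podedadooribong

Rule 1 (post-nasal voicing): /k/ is a voiceless stop immediately after the nasal /n/, so it voices to [g]. /podetatouribonk/ → podetatouribong.
Rule 2 (pre-rhotic lowering): /u/ is a high vowel immediately before /r/, so it lowers to [o]. /podetatouribong/ → podetatooribong.
Rule 3 (intervocalic voicing): /t/ is a voiceless obstruent between vowels /e/ and /a/, so it voices to [d]. /t/ is a voiceless obstruent between vowels /a/ and /o/, so it voices to [d]. /podetatooribong/ → podedadooribong.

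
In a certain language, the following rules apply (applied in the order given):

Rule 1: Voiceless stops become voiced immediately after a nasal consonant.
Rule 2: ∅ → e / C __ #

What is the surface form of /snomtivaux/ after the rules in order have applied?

Rule 1 (post-nasal voicing): /t/ is a voiceless stop immediately after the nasal /m/, so it voices to [d]. /snomtivaux/ → snomdivaux.
Rule 2 (final e-epenthesis): the form ends in the consonant /x/, so [e] is inserted word-finally. /snomdivaux/ → snomdivauxe.

snomdivauxe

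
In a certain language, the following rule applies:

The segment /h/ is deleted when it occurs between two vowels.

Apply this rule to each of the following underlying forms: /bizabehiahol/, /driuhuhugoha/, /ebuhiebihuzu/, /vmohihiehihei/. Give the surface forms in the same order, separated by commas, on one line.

/bizabehiahol/: /h/ occurs between vowels /e/ and /i/, so it deletes. /h/ occurs between vowels /a/ and /o/, so it deletes. → [bizabeiaol].
/driuhuhugoha/: /h/ occurs between vowels /u/ and /u/, so it deletes. /h/ occurs between vowels /u/ and /u/, so it deletes. /h/ occurs between vowels /o/ and /a/, so it deletes. → [driuuugoa].
/ebuhiebihuzu/: /h/ occurs between vowels /u/ and /i/, so it deletes. /h/ occurs between vowels /i/ and /u/, so it deletes. → [ebuiebiuzu].
/vmohihiehihei/: /h/ occurs between vowels /o/ and /i/, so it deletes. /h/ occurs between vowels /i/ and /i/, so it deletes. /h/ occurs between vowels /e/ and /i/, so it deletes. /h/ occurs between vowels /i/ and /e/, so it deletes. → [vmoiieiei].

bizabeiaol, driuuugoa, ebuiebiuzu, vmoiieiei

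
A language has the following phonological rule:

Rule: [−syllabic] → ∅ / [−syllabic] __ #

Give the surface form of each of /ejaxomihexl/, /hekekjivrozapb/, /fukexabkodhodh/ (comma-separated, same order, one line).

/ejaxomihexl/: /l/ is the second consonant of a word-final cluster /xl/, so it deletes. → [ejaxomihex].
/hekekjivrozapb/: /b/ is the second consonant of a word-final cluster /pb/, so it deletes. → [hekekjivrozap].
/fukexabkodhodh/: /h/ is the second consonant of a word-final cluster /dh/, so it deletes. → [fukexabkodhod].

ejaxomihex, hekekjivrozap, fukexabkodhod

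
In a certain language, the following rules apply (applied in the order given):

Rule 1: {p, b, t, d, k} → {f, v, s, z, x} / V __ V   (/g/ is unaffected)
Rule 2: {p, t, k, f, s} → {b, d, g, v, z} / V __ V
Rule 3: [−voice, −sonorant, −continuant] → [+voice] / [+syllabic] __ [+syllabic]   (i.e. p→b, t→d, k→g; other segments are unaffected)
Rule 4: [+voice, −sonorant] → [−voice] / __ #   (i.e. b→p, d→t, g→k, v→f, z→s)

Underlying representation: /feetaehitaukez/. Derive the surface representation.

feezaehizauxes

Rule 1 (intervocalic spirantization): /t/ is a stop between vowels /e/ and /a/, so it spirantizes to the fricative [s]. /t/ is a stop between vowels /i/ and /a/, so it spirantizes to the fricative [s]. /k/ is a stop between vowels /u/ and /e/, so it spirantizes to the fricative [x]. /feetaehitaukez/ → feesaehisauxez.
Rule 2 (intervocalic voicing): /s/ is a voiceless obstruent between vowels /e/ and /a/, so it voices to [z]. /s/ is a voiceless obstruent between vowels /i/ and /a/, so it voices to [z]. /feesaehisauxez/ → feezaehizauxez.
Rule 3 (intervocalic voicing): no segment meets the environment; /feezaehizauxez/ is unchanged.
Rule 4 (final devoicing): /z/ is a voiced obstruent in word-final position, so it devoices to [s]. /feezaehizauxez/ → feezaehizauxes.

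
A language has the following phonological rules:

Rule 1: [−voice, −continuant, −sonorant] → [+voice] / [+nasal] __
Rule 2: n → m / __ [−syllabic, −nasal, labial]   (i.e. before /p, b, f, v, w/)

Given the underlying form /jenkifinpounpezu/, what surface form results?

jengifimboumbezu

Rule 1 (post-nasal voicing): /k/ is a voiceless stop immediately after the nasal /n/, so it voices to [g]. /p/ is a voiceless stop immediately after the nasal /n/, so it voices to [b]. /p/ is a voiceless stop immediately after the nasal /n/, so it voices to [b]. /jenkifinpounpezu/ → jengifinbounbezu.
Rule 2 (nasal place assimilation): /n/ precedes the labial consonant /b/, so it assimilates in place to [m]. /n/ precedes the labial consonant /b/, so it assimilates in place to [m]. /jengifinbounbezu/ → jengifimboumbezu.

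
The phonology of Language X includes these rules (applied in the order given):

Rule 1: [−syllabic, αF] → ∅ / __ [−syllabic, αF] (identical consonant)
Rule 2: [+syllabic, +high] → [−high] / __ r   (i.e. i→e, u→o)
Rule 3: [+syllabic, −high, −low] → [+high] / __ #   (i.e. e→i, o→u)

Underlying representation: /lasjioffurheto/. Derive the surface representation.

lasjioforhetu

Rule 1 (degemination): /ff/ is a geminate; the first /f/ deletes. /lasjioffurheto/ → lasjiofurheto.
Rule 2 (pre-rhotic lowering): /u/ is a high vowel immediately before /r/, so it lowers to [o]. /lasjiofurheto/ → lasjioforheto.
Rule 3 (final vowel raising): /o/ is a mid vowel in word-final position, so it raises to [u]. /lasjioforheto/ → lasjioforhetu.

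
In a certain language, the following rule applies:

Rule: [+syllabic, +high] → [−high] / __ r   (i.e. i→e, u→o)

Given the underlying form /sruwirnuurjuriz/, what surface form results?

sruwernuorjoriz

Scanning /sruwirnuurjuriz/: /u/ at position 3 is not in the conditioning environment; /i/ is a high vowel immediately before /r/, so it lowers to [e]; /u/ at position 8 is not in the conditioning environment; /u/ is a high vowel immediately before /r/, so it lowers to [o]; /u/ is a high vowel immediately before /r/, so it lowers to [o]; /i/ at position 14 is not in the conditioning environment.
Result: [sruwernuorjoriz].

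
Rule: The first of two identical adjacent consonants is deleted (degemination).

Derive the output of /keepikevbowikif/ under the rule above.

keepikevbowikif

No segment of /keepikevbowikif/ meets the structural description of the rule, so the form surfaces unchanged.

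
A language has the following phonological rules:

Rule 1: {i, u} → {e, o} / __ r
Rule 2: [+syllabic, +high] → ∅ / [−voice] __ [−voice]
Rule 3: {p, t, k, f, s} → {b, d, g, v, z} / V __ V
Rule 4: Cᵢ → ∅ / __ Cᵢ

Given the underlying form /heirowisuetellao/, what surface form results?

heerowizuedelao

Rule 1 (pre-rhotic lowering): /i/ is a high vowel immediately before /r/, so it lowers to [e]. /heirowisuetellao/ → heerowisuetellao.
Rule 2 (high vowel syncope): no segment meets the environment; /heerowisuetellao/ is unchanged.
Rule 3 (intervocalic voicing): /s/ is a voiceless obstruent between vowels /i/ and /u/, so it voices to [z]. /t/ is a voiceless obstruent between vowels /e/ and /e/, so it voices to [d]. /heerowisuetellao/ → heerowizuedellao.
Rule 4 (degemination): /ll/ is a geminate; the first /l/ deletes. /heerowizuedellao/ → heerowizuedelao.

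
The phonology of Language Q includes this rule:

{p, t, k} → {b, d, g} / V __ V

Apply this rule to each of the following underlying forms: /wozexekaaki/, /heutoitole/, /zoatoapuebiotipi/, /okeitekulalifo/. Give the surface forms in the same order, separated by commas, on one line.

wozexegaagi, heudoidole, zoadoabuebiodibi, ogeidegulalifo

/wozexekaaki/: /k/ is a voiceless stop between vowels /e/ and /a/, so it voices to [g]. /k/ is a voiceless stop between vowels /a/ and /i/, so it voices to [g]. → [wozexegaagi].
/heutoitole/: /t/ is a voiceless stop between vowels /u/ and /o/, so it voices to [d]. /t/ is a voiceless stop between vowels /i/ and /o/, so it voices to [d]. → [heudoidole].
/zoatoapuebiotipi/: /t/ is a voiceless stop between vowels /a/ and /o/, so it voices to [d]. /p/ is a voiceless stop between vowels /a/ and /u/, so it voices to [b]. /t/ is a voiceless stop between vowels /o/ and /i/, so it voices to [d]. /p/ is a voiceless stop between vowels /i/ and /i/, so it voices to [b]. → [zoadoabuebiodibi].
/okeitekulalifo/: /k/ is a voiceless stop between vowels /o/ and /e/, so it voices to [g]. /t/ is a voiceless stop between vowels /i/ and /e/, so it voices to [d]. /k/ is a voiceless stop between vowels /e/ and /u/, so it voices to [g]. → [ogeidegulalifo].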